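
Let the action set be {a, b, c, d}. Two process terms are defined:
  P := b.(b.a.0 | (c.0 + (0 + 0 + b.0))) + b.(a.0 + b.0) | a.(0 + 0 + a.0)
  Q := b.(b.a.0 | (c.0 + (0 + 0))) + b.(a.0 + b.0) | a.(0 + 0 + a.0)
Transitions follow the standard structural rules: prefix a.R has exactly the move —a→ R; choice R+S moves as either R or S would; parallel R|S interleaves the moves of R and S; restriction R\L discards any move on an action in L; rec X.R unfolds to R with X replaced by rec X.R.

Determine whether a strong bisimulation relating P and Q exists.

not bisimilar

LTS(P): 14 reachable states
  p0 = b.(b.a.0 | (c.0 + (0 + 0 + b.0))) + b.(a.0 + b.0) | a.(0 + 0 + a.0) → -a-> p1, -b-> p2, -b-> p3
  p1 = b.(a.0 + b.0) | (0 + 0 + a.0) → -a-> p4, -b-> p5
  p2 = (a.0 + b.0) | a.(0 + 0 + a.0) → -a-> p5, -a-> p6, -b-> p6
  p3 = b.a.0 | (c.0 + (0 + 0 + b.0)) → -b-> p7, -b-> p8, -c-> p8
  p4 = b.(a.0 + b.0) | 0 → -b-> p9
  p5 = (a.0 + b.0) | (0 + 0 + a.0) → -a-> p10, -a-> p9, -b-> p10
  p6 = 0 | a.(0 + 0 + a.0) → -a-> p10
  p7 = a.0 | (c.0 + (0 + 0 + b.0)) → -a-> p11, -b-> p12, -c-> p12
  p8 = b.a.0 | 0 → -b-> p12
  p9 = (a.0 + b.0) | 0 → -a-> p13, -b-> p13
  p10 = 0 | (0 + 0 + a.0) → -a-> p13
  p11 = 0 | (c.0 + (0 + 0 + b.0)) → -b-> p13, -c-> p13
  p12 = a.0 | 0 → -a-> p13
  p13 = 0 | 0 → deadlocked
LTS(Q): 14 reachable states
  q0 = b.(b.a.0 | (c.0 + (0 + 0))) + b.(a.0 + b.0) | a.(0 + 0 + a.0) → -a-> q1, -b-> q2, -b-> q3
  q1 = b.(a.0 + b.0) | (0 + 0 + a.0) → -a-> q4, -b-> q5
  q2 = (a.0 + b.0) | a.(0 + 0 + a.0) → -a-> q5, -a-> q6, -b-> q6
  q3 = b.a.0 | (c.0 + (0 + 0)) → -b-> q7, -c-> q8
  q4 = b.(a.0 + b.0) | 0 → -b-> q9
  q5 = (a.0 + b.0) | (0 + 0 + a.0) → -a-> q10, -a-> q9, -b-> q10
  q6 = 0 | a.(0 + 0 + a.0) → -a-> q10
  q7 = a.0 | (c.0 + (0 + 0)) → -a-> q11, -c-> q12
  q8 = b.a.0 | 0 → -b-> q12
  q9 = (a.0 + b.0) | 0 → -a-> q13, -b-> q13
  q10 = 0 | (0 + 0 + a.0) → -a-> q13
  q11 = 0 | (c.0 + (0 + 0)) → -c-> q13
  q12 = a.0 | 0 → -a-> q13
  q13 = 0 | 0 → deadlocked
Partition-refinement fixed point:
  B0 = {p0}
  B1 = {p1, q1}
  B2 = {p5, q5}
  B3 = {p9, q9}
  B4 = {p13, q13}
  B5 = {p10, p12, q10, q12}
  B6 = {p4, q4}
  B7 = {p3}
  B8 = {p8, q8}
  B9 = {p7}
  B10 = {p11}
  B11 = {p2, q2}
  B12 = {p6, q6}
  B13 = {q0}
  B14 = {q3}
  B15 = {q7}
  B16 = {q11}
p0 ∈ B0, q0 ∈ B13 → different blocks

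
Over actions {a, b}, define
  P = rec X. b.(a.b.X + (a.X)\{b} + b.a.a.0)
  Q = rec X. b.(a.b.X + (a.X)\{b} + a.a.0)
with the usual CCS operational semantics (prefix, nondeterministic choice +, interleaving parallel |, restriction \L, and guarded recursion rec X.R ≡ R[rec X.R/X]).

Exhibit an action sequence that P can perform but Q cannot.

bb

P's transition system — 7 states:
  u0 = rec X. b.(a.b.X + (a.X)\{b} + b.a.a.0) :: -b-> u1
  u1 = a.b.(rec X. b.(a.b.X + (a.X)\{b} + b.a.a.0)) + (a.(rec X. b.(a.b.X + (a.X)\{b} + b.a.a.0)))\{b} + b.a.a.0 :: -a-> u2, -a-> u3, -b-> u4
  u2 = (rec X. b.(a.b.X + (a.X)\{b} + b.a.a.0))\{b} :: ∅
  u3 = b.(rec X. b.(a.b.X + (a.X)\{b} + b.a.a.0)) :: -b-> u0
  u4 = a.a.0 :: -a-> u5
  u5 = a.0 :: -a-> u6
  u6 = 0 :: ∅
Q's transition system — 6 states:
  v0 = rec X. b.(a.b.X + (a.X)\{b} + a.a.0) :: -b-> v1
  v1 = a.b.(rec X. b.(a.b.X + (a.X)\{b} + a.a.0)) + (a.(rec X. b.(a.b.X + (a.X)\{b} + a.a.0)))\{b} + a.a.0 :: -a-> v2, -a-> v3, -a-> v4
  v2 = (rec X. b.(a.b.X + (a.X)\{b} + a.a.0))\{b} :: ∅
  v3 = a.0 :: -a-> v5
  v4 = b.(rec X. b.(a.b.X + (a.X)\{b} + a.a.0)) :: -b-> v0
  v5 = 0 :: ∅
Run σ = ⟨bb⟩ on P: start {u0}
  step 1 (b): {u1}
  step 2 (b): {u4}
  — P admits the full trace.
Run σ = ⟨bb⟩ on Q: start {v0}
  step 1 (b): {v1}
  step 2 (b): ∅  — Q cannot continue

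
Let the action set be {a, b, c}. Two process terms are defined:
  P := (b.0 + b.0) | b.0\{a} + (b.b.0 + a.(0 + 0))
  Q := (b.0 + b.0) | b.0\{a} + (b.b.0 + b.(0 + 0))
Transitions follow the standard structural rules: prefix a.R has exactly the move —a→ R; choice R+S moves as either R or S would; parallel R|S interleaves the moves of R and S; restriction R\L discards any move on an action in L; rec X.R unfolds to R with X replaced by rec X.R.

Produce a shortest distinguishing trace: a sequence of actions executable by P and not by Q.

a

Reachable graph of P (7 states):
  u0 = (b.0 + b.0) | b.0\{a} + (b.b.0 + a.(0 + 0)) | -a-> u1, -b-> u2, -b-> u3, -b-> u4
  u1 = 0 + 0 | (no moves)
  u2 = (b.0 + b.0) | 0\{a} | -b-> u5
  u3 = 0 | b.0\{a} | -b-> u5
  u4 = b.0 | -b-> u6
  u5 = 0 | 0\{a} | (no moves)
  u6 = 0 | (no moves)
Reachable graph of Q (7 states):
  v0 = (b.0 + b.0) | b.0\{a} + (b.b.0 + b.(0 + 0)) | -b-> v1, -b-> v2, -b-> v3, -b-> v4
  v1 = (b.0 + b.0) | 0\{a} | -b-> v5
  v2 = 0 + 0 | (no moves)
  v3 = 0 | b.0\{a} | -b-> v5
  v4 = b.0 | -b-> v6
  v5 = 0 | 0\{a} | (no moves)
  v6 = 0 | (no moves)
Trace ⟨a⟩ through P, begin at {u0}:
  step 1 (a): {u1}
  ✓ P
Trace ⟨a⟩ through Q, begin at {v0}:
  step 1 (a): ∅ (Q stuck)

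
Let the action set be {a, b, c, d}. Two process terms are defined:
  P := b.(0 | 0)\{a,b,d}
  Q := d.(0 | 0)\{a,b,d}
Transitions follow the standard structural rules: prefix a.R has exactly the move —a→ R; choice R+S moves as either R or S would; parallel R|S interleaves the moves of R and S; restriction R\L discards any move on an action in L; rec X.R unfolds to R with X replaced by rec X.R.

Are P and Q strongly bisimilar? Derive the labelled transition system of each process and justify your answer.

Reachable graph of P (2 states):
  m0 = b.(0 | 0)\{a,b,d} → —b→ m1
  m1 = (0 | 0)\{a,b,d} → (no moves)
Reachable graph of Q (2 states):
  n0 = d.(0 | 0)\{a,b,d} → —d→ n1
  n1 = (0 | 0)\{a,b,d} → (no moves)
Bisimilarity quotient blocks:
  B0 = {m0}
  B1 = {m1, n1}
  B2 = {n0}
m0 ∈ B0, n0 ∈ B2 → different blocks

not bisimilar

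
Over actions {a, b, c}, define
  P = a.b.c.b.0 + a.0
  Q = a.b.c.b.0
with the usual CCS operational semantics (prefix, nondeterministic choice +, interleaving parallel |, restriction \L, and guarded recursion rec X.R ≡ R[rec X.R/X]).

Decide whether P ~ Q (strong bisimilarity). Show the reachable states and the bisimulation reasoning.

P's transition system — 5 states:
  m0 = a.b.c.b.0 + a.0 | =a=> m1, =a=> m2
  m1 = 0 | deadlocked
  m2 = b.c.b.0 | =b=> m3
  m3 = c.b.0 | =c=> m4
  m4 = b.0 | =b=> m1
Q's transition system — 5 states:
  n0 = a.b.c.b.0 | =a=> n1
  n1 = b.c.b.0 | =b=> n2
  n2 = c.b.0 | =c=> n3
  n3 = b.0 | =b=> n4
  n4 = 0 | deadlocked
Partition-refinement fixed point:
  B0 = {m0}
  B1 = {m1, n4}
  B2 = {m2, n1}
  B3 = {m3, n2}
  B4 = {m4, n3}
  B5 = {n0}
m0 ∈ B0, n0 ∈ B5 → different blocks

P ≁ Q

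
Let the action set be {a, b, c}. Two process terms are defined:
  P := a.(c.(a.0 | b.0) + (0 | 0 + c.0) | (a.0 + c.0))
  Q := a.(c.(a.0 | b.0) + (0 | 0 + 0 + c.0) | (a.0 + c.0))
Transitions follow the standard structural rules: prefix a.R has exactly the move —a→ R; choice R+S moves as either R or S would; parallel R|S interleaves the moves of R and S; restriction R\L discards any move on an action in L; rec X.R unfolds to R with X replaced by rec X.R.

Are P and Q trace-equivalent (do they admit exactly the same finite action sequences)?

traces(P) = traces(Q)

LTS(P): 8 reachable states
  p0 = a.(c.(a.0 | b.0) + (0 | 0 + c.0) | (a.0 + c.0)) | —a→ p1
  p1 = c.(a.0 | b.0) + (0 | 0 + c.0) | (a.0 + c.0) | —a→ p2, —c→ p2, —c→ p3, —c→ p4
  p2 = (0 | 0 + c.0) | 0 | —c→ p5
  p3 = 0 | (a.0 + c.0) | —a→ p5, —c→ p5
  p4 = a.0 | b.0 | —a→ p6, —b→ p7
  p5 = 0 | 0 | (no moves)
  p6 = 0 | b.0 | —b→ p5
  p7 = a.0 | 0 | —a→ p5
LTS(Q): 8 reachable states
  q0 = a.(c.(a.0 | b.0) + (0 | 0 + 0 + c.0) | (a.0 + c.0)) | —a→ q1
  q1 = c.(a.0 | b.0) + (0 | 0 + 0 + c.0) | (a.0 + c.0) | —a→ q2, —c→ q2, —c→ q3, —c→ q4
  q2 = (0 | 0 + 0 + c.0) | 0 | —c→ q5
  q3 = 0 | (a.0 + c.0) | —a→ q5, —c→ q5
  q4 = a.0 | b.0 | —a→ q6, —b→ q7
  q5 = 0 | 0 | (no moves)
  q6 = 0 | b.0 | —b→ q5
  q7 = a.0 | 0 | —a→ q5
Bisimilarity quotient blocks:
  B0 = {p0, q0}
  B1 = {p1, q1}
  B2 = {p2, q2}
  B3 = {p5, q5}
  B4 = {p4, q4}
  B5 = {p6, q6}
  B6 = {p7, q7}
  B7 = {p3, q3}
p0 ∈ B0, q0 ∈ B0 → same block
Bisimilar ⇒ trace-equivalent.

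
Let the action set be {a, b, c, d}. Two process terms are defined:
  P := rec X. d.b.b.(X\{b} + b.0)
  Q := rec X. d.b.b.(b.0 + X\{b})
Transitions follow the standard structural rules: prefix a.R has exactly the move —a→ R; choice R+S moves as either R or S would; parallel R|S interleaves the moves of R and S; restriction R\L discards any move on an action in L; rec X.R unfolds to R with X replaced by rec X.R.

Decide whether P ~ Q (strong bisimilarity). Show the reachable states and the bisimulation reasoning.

LTS(P): 6 reachable states
  s0 = rec X. d.b.b.(X\{b} + b.0) :: —d→ s1
  s1 = b.b.((rec X. d.b.b.(X\{b} + b.0))\{b} + b.0) :: —b→ s2
  s2 = b.((rec X. d.b.b.(X\{b} + b.0))\{b} + b.0) :: —b→ s3
  s3 = (rec X. d.b.b.(X\{b} + b.0))\{b} + b.0 :: —b→ s4, —d→ s5
  s4 = 0 :: deadlocked
  s5 = (b.b.((rec X. d.b.b.(X\{b} + b.0))\{b} + b.0))\{b} :: deadlocked
LTS(Q): 6 reachable states
  t0 = rec X. d.b.b.(b.0 + X\{b}) :: —d→ t1
  t1 = b.b.(b.0 + (rec X. d.b.b.(b.0 + X\{b}))\{b}) :: —b→ t2
  t2 = b.(b.0 + (rec X. d.b.b.(b.0 + X\{b}))\{b}) :: —b→ t3
  t3 = b.0 + (rec X. d.b.b.(b.0 + X\{b}))\{b} :: —b→ t4, —d→ t5
  t4 = 0 :: deadlocked
  t5 = (b.b.(b.0 + (rec X. d.b.b.(b.0 + X\{b}))\{b}))\{b} :: deadlocked
Bisimilarity quotient blocks:
  B0 = {s0, t0}
  B1 = {s1, t1}
  B2 = {s2, t2}
  B3 = {s3, t3}
  B4 = {s4, s5, t4, t5}
s0 ∈ B0, t0 ∈ B0 → same block

bisimilar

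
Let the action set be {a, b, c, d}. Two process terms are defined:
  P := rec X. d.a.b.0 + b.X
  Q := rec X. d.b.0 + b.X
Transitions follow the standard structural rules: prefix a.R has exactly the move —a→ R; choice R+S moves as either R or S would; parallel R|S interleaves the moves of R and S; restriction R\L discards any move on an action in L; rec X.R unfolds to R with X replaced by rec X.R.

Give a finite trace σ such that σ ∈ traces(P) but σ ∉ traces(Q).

da

LTS(P): 4 reachable states
  u0 = rec X. d.a.b.0 + b.X has moves --b--▸ u0, --d--▸ u1
  u1 = a.b.0 has moves --a--▸ u2
  u2 = b.0 has moves --b--▸ u3
  u3 = 0 has moves ∅
LTS(Q): 3 reachable states
  v0 = rec X. d.b.0 + b.X has moves --b--▸ v0, --d--▸ v1
  v1 = b.0 has moves --b--▸ v2
  v2 = 0 has moves ∅
Trace ⟨da⟩ through P, begin at {u0}:
  step 1 (d): {u1}
  step 2 (a): {u2}
  — P admits the full trace.
Trace ⟨da⟩ through Q, begin at {v0}:
  step 1 (d): {v1}
  step 2 (a): ∅  — Q cannot continue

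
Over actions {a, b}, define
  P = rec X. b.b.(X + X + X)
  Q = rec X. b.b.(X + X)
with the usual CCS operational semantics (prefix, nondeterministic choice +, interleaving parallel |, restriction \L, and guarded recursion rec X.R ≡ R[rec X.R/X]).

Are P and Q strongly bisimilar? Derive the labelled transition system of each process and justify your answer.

Reachable graph of P (3 states):
  s0 = rec X. b.b.(X + X + X) has moves -b-> s1
  s1 = b.((rec X. b.b.(X + X + X)) + (rec X. b.b.(X + X + X)) + (rec X. b.b.(X + X + X))) has moves -b-> s2
  s2 = (rec X. b.b.(X + X + X)) + (rec X. b.b.(X + X + X)) + (rec X. b.b.(X + X + X)) has moves -b-> s1
Reachable graph of Q (3 states):
  t0 = rec X. b.b.(X + X) has moves -b-> t1
  t1 = b.((rec X. b.b.(X + X)) + (rec X. b.b.(X + X))) has moves -b-> t2
  t2 = (rec X. b.b.(X + X)) + (rec X. b.b.(X + X)) has moves -b-> t1
Coarsest stable partition (strong bisimilarity classes):
  B0 = {s0, s1, s2, t0, t1, t2}
s0 ∈ B0, t0 ∈ B0 → same block

P ~ Q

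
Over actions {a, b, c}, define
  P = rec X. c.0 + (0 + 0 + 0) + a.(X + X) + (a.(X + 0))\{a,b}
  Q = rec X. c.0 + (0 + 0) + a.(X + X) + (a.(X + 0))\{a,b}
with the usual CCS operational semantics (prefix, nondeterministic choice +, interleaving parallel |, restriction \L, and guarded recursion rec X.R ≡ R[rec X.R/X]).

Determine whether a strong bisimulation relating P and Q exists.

LTS(P): 3 reachable states
  p0 = rec X. c.0 + (0 + 0 + 0) + a.(X + X) + (a.(X + 0))\{a,b} | —a→ p1, —c→ p2
  p1 = (rec X. c.0 + (0 + 0 + 0) + a.(X + X) + (a.(X + 0))\{a,b}) + (rec X. c.0 + (0 + 0 + 0) + a.(X + X) + (a.(X + 0))\{a,b}) | —a→ p1, —c→ p2
  p2 = 0 | stopped
LTS(Q): 3 reachable states
  q0 = rec X. c.0 + (0 + 0) + a.(X + X) + (a.(X + 0))\{a,b} | —a→ q1, —c→ q2
  q1 = (rec X. c.0 + (0 + 0) + a.(X + X) + (a.(X + 0))\{a,b}) + (rec X. c.0 + (0 + 0) + a.(X + X) + (a.(X + 0))\{a,b}) | —a→ q1, —c→ q2
  q2 = 0 | stopped
Partition-refinement fixed point:
  B0 = {p0, p1, q0, q1}
  B1 = {p2, q2}
p0 ∈ B0, q0 ∈ B0 → same block

YES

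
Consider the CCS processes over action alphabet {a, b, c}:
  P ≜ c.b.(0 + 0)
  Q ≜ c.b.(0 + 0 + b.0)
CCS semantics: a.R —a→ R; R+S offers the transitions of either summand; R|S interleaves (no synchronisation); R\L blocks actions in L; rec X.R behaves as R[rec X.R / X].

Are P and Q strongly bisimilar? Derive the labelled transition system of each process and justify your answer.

LTS(P): 3 reachable states
  u0 = c.b.(0 + 0) :: --c--▸ u1
  u1 = b.(0 + 0) :: --b--▸ u2
  u2 = 0 + 0 :: ·
LTS(Q): 4 reachable states
  v0 = c.b.(0 + 0 + b.0) :: --c--▸ v1
  v1 = b.(0 + 0 + b.0) :: --b--▸ v2
  v2 = 0 + 0 + b.0 :: --b--▸ v3
  v3 = 0 :: ·
Partition-refinement fixed point:
  B0 = {u0}
  B1 = {u1, v2}
  B2 = {u2, v3}
  B3 = {v0}
  B4 = {v1}
u0 ∈ B0, v0 ∈ B3 → different blocks

NO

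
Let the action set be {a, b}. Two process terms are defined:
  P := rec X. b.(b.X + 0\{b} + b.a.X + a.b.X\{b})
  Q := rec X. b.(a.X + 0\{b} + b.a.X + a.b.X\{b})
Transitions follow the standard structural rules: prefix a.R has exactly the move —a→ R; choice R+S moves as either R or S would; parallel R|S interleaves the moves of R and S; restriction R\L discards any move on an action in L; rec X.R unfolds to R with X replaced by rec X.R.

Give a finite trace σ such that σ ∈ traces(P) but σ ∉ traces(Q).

bbb

P's transition system — 5 states:
  u0 = rec X. b.(b.X + 0\{b} + b.a.X + a.b.X\{b}) ⊢ -b-> u1
  u1 = b.(rec X. b.(b.X + 0\{b} + b.a.X + a.b.X\{b})) + 0\{b} + b.a.(rec X. b.(b.X + 0\{b} + b.a.X + a.b.X\{b})) + a.b.(rec X. b.(b.X + 0\{b} + b.a.X + a.b.X\{b}))\{b} ⊢ -a-> u2, -b-> u0, -b-> u3
  u2 = b.(rec X. b.(b.X + 0\{b} + b.a.X + a.b.X\{b}))\{b} ⊢ -b-> u4
  u3 = a.(rec X. b.(b.X + 0\{b} + b.a.X + a.b.X\{b})) ⊢ -a-> u0
  u4 = (rec X. b.(b.X + 0\{b} + b.a.X + a.b.X\{b}))\{b} ⊢ deadlocked
Q's transition system — 5 states:
  v0 = rec X. b.(a.X + 0\{b} + b.a.X + a.b.X\{b}) ⊢ -b-> v1
  v1 = a.(rec X. b.(a.X + 0\{b} + b.a.X + a.b.X\{b})) + 0\{b} + b.a.(rec X. b.(a.X + 0\{b} + b.a.X + a.b.X\{b})) + a.b.(rec X. b.(a.X + 0\{b} + b.a.X + a.b.X\{b}))\{b} ⊢ -a-> v0, -a-> v2, -b-> v3
  v2 = b.(rec X. b.(a.X + 0\{b} + b.a.X + a.b.X\{b}))\{b} ⊢ -b-> v4
  v3 = a.(rec X. b.(a.X + 0\{b} + b.a.X + a.b.X\{b})) ⊢ -a-> v0
  v4 = (rec X. b.(a.X + 0\{b} + b.a.X + a.b.X\{b}))\{b} ⊢ deadlocked
Executing bbb from P (initial set {u0}):
  step 1 (b): {u1}
  step 2 (b): {u0, u3}
  step 3 (b): {u1}
  — P admits the full trace.
Executing bbb from Q (initial set {v0}):
  step 1 (b): {v1}
  step 2 (b): {v3}
  step 3 (b): ∅ (Q stuck)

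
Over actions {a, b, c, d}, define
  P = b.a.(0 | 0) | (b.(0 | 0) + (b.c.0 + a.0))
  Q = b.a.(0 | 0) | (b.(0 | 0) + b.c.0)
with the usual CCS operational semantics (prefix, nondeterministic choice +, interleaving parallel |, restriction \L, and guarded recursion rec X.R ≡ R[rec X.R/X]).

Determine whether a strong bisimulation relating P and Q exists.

NO

LTS(P): 12 reachable states
  m0 = b.a.(0 | 0) | (b.(0 | 0) + (b.c.0 + a.0)) has moves --a--▸ m1, --b--▸ m2, --b--▸ m3, --b--▸ m4
  m1 = b.a.(0 | 0) | 0 has moves --b--▸ m5
  m2 = a.(0 | 0) | (b.(0 | 0) + (b.c.0 + a.0)) has moves --a--▸ m5, --a--▸ m6, --b--▸ m7, --b--▸ m8
  m3 = b.a.(0 | 0) | (0 | 0) has moves --b--▸ m7
  m4 = b.a.(0 | 0) | c.0 has moves --b--▸ m8, --c--▸ m1
  m5 = a.(0 | 0) | 0 has moves --a--▸ m9
  m6 = 0 | 0 | (b.(0 | 0) + (b.c.0 + a.0)) has moves --a--▸ m9, --b--▸ m10, --b--▸ m11
  m7 = a.(0 | 0) | (0 | 0) has moves --a--▸ m10
  m8 = a.(0 | 0) | c.0 has moves --a--▸ m11, --c--▸ m5
  m9 = 0 | 0 | 0 has moves (no moves)
  m10 = 0 | 0 | (0 | 0) has moves (no moves)
  m11 = 0 | 0 | c.0 has moves --c--▸ m9
LTS(Q): 12 reachable states
  n0 = b.a.(0 | 0) | (b.(0 | 0) + b.c.0) has moves --b--▸ n1, --b--▸ n2, --b--▸ n3
  n1 = a.(0 | 0) | (b.(0 | 0) + b.c.0) has moves --a--▸ n4, --b--▸ n5, --b--▸ n6
  n2 = b.a.(0 | 0) | (0 | 0) has moves --b--▸ n5
  n3 = b.a.(0 | 0) | c.0 has moves --b--▸ n6, --c--▸ n7
  n4 = 0 | 0 | (b.(0 | 0) + b.c.0) has moves --b--▸ n8, --b--▸ n9
  n5 = a.(0 | 0) | (0 | 0) has moves --a--▸ n8
  n6 = a.(0 | 0) | c.0 has moves --a--▸ n9, --c--▸ n10
  n7 = b.a.(0 | 0) | 0 has moves --b--▸ n10
  n8 = 0 | 0 | (0 | 0) has moves (no moves)
  n9 = 0 | 0 | c.0 has moves --c--▸ n11
  n10 = a.(0 | 0) | 0 has moves --a--▸ n11
  n11 = 0 | 0 | 0 has moves (no moves)
Coarsest stable partition (strong bisimilarity classes):
  B0 = {m0}
  B1 = {m2}
  B2 = {m5, m7, n10, n5}
  B3 = {m10, m9, n11, n8}
  B4 = {m8, n6}
  B5 = {m11, n9}
  B6 = {m6}
  B7 = {m1, m3, n2, n7}
  B8 = {m4, n3}
  B9 = {n0}
  B10 = {n1}
  B11 = {n4}
m0 ∈ B0, n0 ∈ B9 → different blocks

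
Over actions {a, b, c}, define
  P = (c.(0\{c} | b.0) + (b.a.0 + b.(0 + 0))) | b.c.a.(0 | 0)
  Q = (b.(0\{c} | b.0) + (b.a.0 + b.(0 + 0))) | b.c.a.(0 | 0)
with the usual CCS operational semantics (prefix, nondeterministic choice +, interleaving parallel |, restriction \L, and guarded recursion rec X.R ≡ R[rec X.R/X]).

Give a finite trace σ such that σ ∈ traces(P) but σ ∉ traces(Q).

c

Reachable graph of P (24 states):
  u0 = (c.(0\{c} | b.0) + (b.a.0 + b.(0 + 0))) | b.c.a.(0 | 0) ⊢ =b=> u1, =b=> u2, =b=> u3, =c=> u4
  u1 = (0 + 0) | b.c.a.(0 | 0) ⊢ =b=> u5
  u2 = (c.(0\{c} | b.0) + (b.a.0 + b.(0 + 0))) | c.a.(0 | 0) ⊢ =b=> u5, =b=> u6, =c=> u7, =c=> u8
  u3 = a.0 | b.c.a.(0 | 0) ⊢ =a=> u9, =b=> u6
  u4 = 0\{c} | b.0 | b.c.a.(0 | 0) ⊢ =b=> u10, =b=> u8
  u5 = (0 + 0) | c.a.(0 | 0) ⊢ =c=> u11
  u6 = a.0 | c.a.(0 | 0) ⊢ =a=> u12, =c=> u13
  u7 = (c.(0\{c} | b.0) + (b.a.0 + b.(0 + 0))) | a.(0 | 0) ⊢ =a=> u14, =b=> u11, =b=> u13, =c=> u15
  u8 = 0\{c} | b.0 | c.a.(0 | 0) ⊢ =b=> u16, =c=> u15
  u9 = 0 | b.c.a.(0 | 0) ⊢ =b=> u12
  u10 = 0\{c} | 0 | b.c.a.(0 | 0) ⊢ =b=> u16
  u11 = (0 + 0) | a.(0 | 0) ⊢ =a=> u17
  u12 = 0 | c.a.(0 | 0) ⊢ =c=> u18
  u13 = a.0 | a.(0 | 0) ⊢ =a=> u18, =a=> u19
  u14 = (c.(0\{c} | b.0) + (b.a.0 + b.(0 + 0))) | (0 | 0) ⊢ =b=> u17, =b=> u19, =c=> u20
  u15 = 0\{c} | b.0 | a.(0 | 0) ⊢ =a=> u20, =b=> u21
  u16 = 0\{c} | 0 | c.a.(0 | 0) ⊢ =c=> u21
  u17 = (0 + 0) | (0 | 0) ⊢ stopped
  u18 = 0 | a.(0 | 0) ⊢ =a=> u22
  u19 = a.0 | (0 | 0) ⊢ =a=> u22
  u20 = 0\{c} | b.0 | (0 | 0) ⊢ =b=> u23
  u21 = 0\{c} | 0 | a.(0 | 0) ⊢ =a=> u23
  u22 = 0 | (0 | 0) ⊢ stopped
  u23 = 0\{c} | 0 | (0 | 0) ⊢ stopped
Reachable graph of Q (24 states):
  v0 = (b.(0\{c} | b.0) + (b.a.0 + b.(0 + 0))) | b.c.a.(0 | 0) ⊢ =b=> v1, =b=> v2, =b=> v3, =b=> v4
  v1 = (0 + 0) | b.c.a.(0 | 0) ⊢ =b=> v5
  v2 = (b.(0\{c} | b.0) + (b.a.0 + b.(0 + 0))) | c.a.(0 | 0) ⊢ =b=> v5, =b=> v6, =b=> v7, =c=> v8
  v3 = 0\{c} | b.0 | b.c.a.(0 | 0) ⊢ =b=> v6, =b=> v9
  v4 = a.0 | b.c.a.(0 | 0) ⊢ =a=> v10, =b=> v7
  v5 = (0 + 0) | c.a.(0 | 0) ⊢ =c=> v11
  v6 = 0\{c} | b.0 | c.a.(0 | 0) ⊢ =b=> v12, =c=> v13
  v7 = a.0 | c.a.(0 | 0) ⊢ =a=> v14, =c=> v15
  v8 = (b.(0\{c} | b.0) + (b.a.0 + b.(0 + 0))) | a.(0 | 0) ⊢ =a=> v16, =b=> v11, =b=> v13, =b=> v15
  v9 = 0\{c} | 0 | b.c.a.(0 | 0) ⊢ =b=> v12
  v10 = 0 | b.c.a.(0 | 0) ⊢ =b=> v14
  v11 = (0 + 0) | a.(0 | 0) ⊢ =a=> v17
  v12 = 0\{c} | 0 | c.a.(0 | 0) ⊢ =c=> v18
  v13 = 0\{c} | b.0 | a.(0 | 0) ⊢ =a=> v19, =b=> v18
  v14 = 0 | c.a.(0 | 0) ⊢ =c=> v20
  v15 = a.0 | a.(0 | 0) ⊢ =a=> v20, =a=> v21
  v16 = (b.(0\{c} | b.0) + (b.a.0 + b.(0 + 0))) | (0 | 0) ⊢ =b=> v17, =b=> v19, =b=> v21
  v17 = (0 + 0) | (0 | 0) ⊢ stopped
  v18 = 0\{c} | 0 | a.(0 | 0) ⊢ =a=> v22
  v19 = 0\{c} | b.0 | (0 | 0) ⊢ =b=> v22
  v20 = 0 | a.(0 | 0) ⊢ =a=> v23
  v21 = a.0 | (0 | 0) ⊢ =a=> v23
  v22 = 0\{c} | 0 | (0 | 0) ⊢ stopped
  v23 = 0 | (0 | 0) ⊢ stopped
Trace ⟨c⟩ through P, begin at {u0}:
  [1] c ⇒ {u4}
  P completes σ.
Trace ⟨c⟩ through Q, begin at {v0}:
  [1] c ⇒ no successor for Q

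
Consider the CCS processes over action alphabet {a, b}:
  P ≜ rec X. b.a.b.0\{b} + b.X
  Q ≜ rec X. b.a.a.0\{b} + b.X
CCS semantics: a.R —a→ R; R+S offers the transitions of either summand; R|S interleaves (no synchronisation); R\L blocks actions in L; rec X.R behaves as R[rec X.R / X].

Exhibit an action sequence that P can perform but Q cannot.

bab

P's transition system — 4 states:
  m0 = rec X. b.a.b.0\{b} + b.X has moves --b--▸ m0, --b--▸ m1
  m1 = a.b.0\{b} has moves --a--▸ m2
  m2 = b.0\{b} has moves --b--▸ m3
  m3 = 0\{b} has moves (no moves)
Q's transition system — 4 states:
  n0 = rec X. b.a.a.0\{b} + b.X has moves --b--▸ n0, --b--▸ n1
  n1 = a.a.0\{b} has moves --a--▸ n2
  n2 = a.0\{b} has moves --a--▸ n3
  n3 = 0\{b} has moves (no moves)
Trace ⟨bab⟩ through P, begin at {m0}:
  step 1 (b): {m0, m1}
  step 2 (a): {m2}
  step 3 (b): {m3}
  P completes σ.
Trace ⟨bab⟩ through Q, begin at {n0}:
  step 1 (b): {n0, n1}
  step 2 (a): {n2}
  step 3 (b): ∅  — Q cannot continue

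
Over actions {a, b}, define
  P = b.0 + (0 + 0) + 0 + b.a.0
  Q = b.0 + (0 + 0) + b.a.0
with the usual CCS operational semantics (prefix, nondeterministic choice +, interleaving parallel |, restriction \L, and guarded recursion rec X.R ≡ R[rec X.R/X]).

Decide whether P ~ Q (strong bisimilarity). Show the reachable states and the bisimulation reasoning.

P ~ Q

P's transition system — 3 states:
  m0 = b.0 + (0 + 0) + 0 + b.a.0 :: —b→ m1, —b→ m2
  m1 = 0 :: (no moves)
  m2 = a.0 :: —a→ m1
Q's transition system — 3 states:
  n0 = b.0 + (0 + 0) + b.a.0 :: —b→ n1, —b→ n2
  n1 = 0 :: (no moves)
  n2 = a.0 :: —a→ n1
Coarsest stable partition (strong bisimilarity classes):
  B0 = {m0, n0}
  B1 = {m2, n2}
  B2 = {m1, n1}
m0 ∈ B0, n0 ∈ B0 → same block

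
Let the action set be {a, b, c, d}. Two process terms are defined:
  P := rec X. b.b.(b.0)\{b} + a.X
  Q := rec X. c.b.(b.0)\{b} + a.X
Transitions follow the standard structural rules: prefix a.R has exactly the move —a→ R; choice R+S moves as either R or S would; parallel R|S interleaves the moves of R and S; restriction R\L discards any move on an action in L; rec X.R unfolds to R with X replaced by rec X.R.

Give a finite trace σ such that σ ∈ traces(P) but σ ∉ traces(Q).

b

LTS(P): 3 reachable states
  s0 = rec X. b.b.(b.0)\{b} + a.X has moves --a--▸ s0, --b--▸ s1
  s1 = b.(b.0)\{b} has moves --b--▸ s2
  s2 = (b.0)\{b} has moves (no moves)
LTS(Q): 3 reachable states
  t0 = rec X. c.b.(b.0)\{b} + a.X has moves --a--▸ t0, --c--▸ t1
  t1 = b.(b.0)\{b} has moves --b--▸ t2
  t2 = (b.0)\{b} has moves (no moves)
Run σ = ⟨b⟩ on P: start {s0}
  [1] b ⇒ {s1}
  — P admits the full trace.
Run σ = ⟨b⟩ on Q: start {t0}
  [1] b ⇒ no successor for Q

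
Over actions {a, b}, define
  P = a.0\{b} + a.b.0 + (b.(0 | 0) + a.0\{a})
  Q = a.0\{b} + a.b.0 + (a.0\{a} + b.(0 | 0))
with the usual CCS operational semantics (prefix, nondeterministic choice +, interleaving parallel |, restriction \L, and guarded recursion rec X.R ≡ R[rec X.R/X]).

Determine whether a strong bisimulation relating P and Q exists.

LTS(P): 6 reachable states
  m0 = a.0\{b} + a.b.0 + (b.(0 | 0) + a.0\{a}) has moves =a=> m1, =a=> m2, =a=> m3, =b=> m4
  m1 = 0\{a} has moves deadlocked
  m2 = 0\{b} has moves deadlocked
  m3 = b.0 has moves =b=> m5
  m4 = 0 | 0 has moves deadlocked
  m5 = 0 has moves deadlocked
LTS(Q): 6 reachable states
  n0 = a.0\{b} + a.b.0 + (a.0\{a} + b.(0 | 0)) has moves =a=> n1, =a=> n2, =a=> n3, =b=> n4
  n1 = 0\{a} has moves deadlocked
  n2 = 0\{b} has moves deadlocked
  n3 = b.0 has moves =b=> n5
  n4 = 0 | 0 has moves deadlocked
  n5 = 0 has moves deadlocked
Coarsest stable partition (strong bisimilarity classes):
  B0 = {m0, n0}
  B1 = {m3, n3}
  B2 = {m1, m2, m4, m5, n1, n2, n4, n5}
m0 ∈ B0, n0 ∈ B0 → same block

YES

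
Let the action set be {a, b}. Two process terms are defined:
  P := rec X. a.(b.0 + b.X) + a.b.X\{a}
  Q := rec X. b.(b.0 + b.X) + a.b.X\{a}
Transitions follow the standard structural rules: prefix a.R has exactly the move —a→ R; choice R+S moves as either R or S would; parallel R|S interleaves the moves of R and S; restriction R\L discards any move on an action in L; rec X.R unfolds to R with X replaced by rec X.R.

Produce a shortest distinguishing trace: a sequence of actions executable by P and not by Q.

aba

P's transition system — 5 states:
  u0 = rec X. a.(b.0 + b.X) + a.b.X\{a} | -a-> u1, -a-> u2
  u1 = b.(rec X. a.(b.0 + b.X) + a.b.X\{a})\{a} | -b-> u3
  u2 = b.0 + b.(rec X. a.(b.0 + b.X) + a.b.X\{a}) | -b-> u0, -b-> u4
  u3 = (rec X. a.(b.0 + b.X) + a.b.X\{a})\{a} | (no moves)
  u4 = 0 | (no moves)
Q's transition system — 7 states:
  v0 = rec X. b.(b.0 + b.X) + a.b.X\{a} | -a-> v1, -b-> v2
  v1 = b.(rec X. b.(b.0 + b.X) + a.b.X\{a})\{a} | -b-> v3
  v2 = b.0 + b.(rec X. b.(b.0 + b.X) + a.b.X\{a}) | -b-> v0, -b-> v4
  v3 = (rec X. b.(b.0 + b.X) + a.b.X\{a})\{a} | -b-> v5
  v4 = 0 | (no moves)
  v5 = (b.0 + b.(rec X. b.(b.0 + b.X) + a.b.X\{a}))\{a} | -b-> v3, -b-> v6
  v6 = 0\{a} | (no moves)
Run σ = ⟨aba⟩ on P: start {u0}
  step 1 (a): {u1, u2}
  step 2 (b): {u0, u3, u4}
  step 3 (a): {u1, u2}
  ✓ P
Run σ = ⟨aba⟩ on Q: start {v0}
  step 1 (a): {v1}
  step 2 (b): {v3}
  step 3 (a): ∅ (Q stuck)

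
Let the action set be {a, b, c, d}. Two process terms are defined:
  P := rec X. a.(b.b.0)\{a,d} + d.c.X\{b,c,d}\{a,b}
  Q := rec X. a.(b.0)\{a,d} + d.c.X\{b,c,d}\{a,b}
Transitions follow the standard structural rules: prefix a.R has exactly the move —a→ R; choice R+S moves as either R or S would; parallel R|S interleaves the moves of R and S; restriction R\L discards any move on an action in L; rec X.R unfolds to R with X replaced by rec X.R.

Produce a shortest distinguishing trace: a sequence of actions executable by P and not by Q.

LTS(P): 6 reachable states
  p0 = rec X. a.(b.b.0)\{a,d} + d.c.X\{b,c,d}\{a,b} ⊢ -a-> p1, -d-> p2
  p1 = (b.b.0)\{a,d} ⊢ -b-> p3
  p2 = c.(rec X. a.(b.b.0)\{a,d} + d.c.X\{b,c,d}\{a,b})\{b,c,d}\{a,b} ⊢ -c-> p4
  p3 = (b.0)\{a,d} ⊢ -b-> p5
  p4 = (rec X. a.(b.b.0)\{a,d} + d.c.X\{b,c,d}\{a,b})\{b,c,d}\{a,b} ⊢ (no moves)
  p5 = 0\{a,d} ⊢ (no moves)
LTS(Q): 5 reachable states
  q0 = rec X. a.(b.0)\{a,d} + d.c.X\{b,c,d}\{a,b} ⊢ -a-> q1, -d-> q2
  q1 = (b.0)\{a,d} ⊢ -b-> q3
  q2 = c.(rec X. a.(b.0)\{a,d} + d.c.X\{b,c,d}\{a,b})\{b,c,d}\{a,b} ⊢ -c-> q4
  q3 = 0\{a,d} ⊢ (no moves)
  q4 = (rec X. a.(b.0)\{a,d} + d.c.X\{b,c,d}\{a,b})\{b,c,d}\{a,b} ⊢ (no moves)
Trace ⟨abb⟩ through P, begin at {p0}:
  after a @ step 1: {p1}
  after b @ step 2: {p3}
  after b @ step 3: {p5}
  — P admits the full trace.
Trace ⟨abb⟩ through Q, begin at {q0}:
  after a @ step 1: {q1}
  after b @ step 2: {q3}
  after b @ step 3: ∅ (Q stuck)

abb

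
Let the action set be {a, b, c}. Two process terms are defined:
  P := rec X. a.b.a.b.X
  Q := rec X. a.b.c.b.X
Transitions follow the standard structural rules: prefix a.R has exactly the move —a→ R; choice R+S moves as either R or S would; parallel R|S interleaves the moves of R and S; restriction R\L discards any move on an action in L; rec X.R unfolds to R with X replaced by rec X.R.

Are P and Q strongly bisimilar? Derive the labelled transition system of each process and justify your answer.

not bisimilar

LTS(P): 4 reachable states
  s0 = rec X. a.b.a.b.X has moves ··a··> s1
  s1 = b.a.b.(rec X. a.b.a.b.X) has moves ··b··> s2
  s2 = a.b.(rec X. a.b.a.b.X) has moves ··a··> s3
  s3 = b.(rec X. a.b.a.b.X) has moves ··b··> s0
LTS(Q): 4 reachable states
  t0 = rec X. a.b.c.b.X has moves ··a··> t1
  t1 = b.c.b.(rec X. a.b.c.b.X) has moves ··b··> t2
  t2 = c.b.(rec X. a.b.c.b.X) has moves ··c··> t3
  t3 = b.(rec X. a.b.c.b.X) has moves ··b··> t0
Partition-refinement fixed point:
  B0 = {s0, s2}
  B1 = {s1, s3}
  B2 = {t0}
  B3 = {t1}
  B4 = {t2}
  B5 = {t3}
s0 ∈ B0, t0 ∈ B2 → different blocks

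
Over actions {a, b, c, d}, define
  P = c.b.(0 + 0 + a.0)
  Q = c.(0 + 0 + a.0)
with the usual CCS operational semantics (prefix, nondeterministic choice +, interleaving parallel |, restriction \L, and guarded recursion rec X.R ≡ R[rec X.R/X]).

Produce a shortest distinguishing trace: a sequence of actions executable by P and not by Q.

P's transition system — 4 states:
  u0 = c.b.(0 + 0 + a.0) has moves ··c··> u1
  u1 = b.(0 + 0 + a.0) has moves ··b··> u2
  u2 = 0 + 0 + a.0 has moves ··a··> u3
  u3 = 0 has moves stopped
Q's transition system — 3 states:
  v0 = c.(0 + 0 + a.0) has moves ··c··> v1
  v1 = 0 + 0 + a.0 has moves ··a··> v2
  v2 = 0 has moves stopped
Trace ⟨cb⟩ through P, begin at {u0}:
  [1] c ⇒ {u1}
  [2] b ⇒ {u2}
  — P admits the full trace.
Trace ⟨cb⟩ through Q, begin at {v0}:
  [1] c ⇒ {v1}
  [2] b ⇒ ∅ (Q stuck)

cb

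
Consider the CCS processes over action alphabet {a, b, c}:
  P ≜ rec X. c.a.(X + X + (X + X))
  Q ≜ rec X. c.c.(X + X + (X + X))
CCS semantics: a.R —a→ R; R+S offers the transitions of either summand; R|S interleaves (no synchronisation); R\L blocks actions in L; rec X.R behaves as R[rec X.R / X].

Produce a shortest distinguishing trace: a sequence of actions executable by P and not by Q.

P's transition system — 3 states:
  p0 = rec X. c.a.(X + X + (X + X)) | --c--▸ p1
  p1 = a.((rec X. c.a.(X + X + (X + X))) + (rec X. c.a.(X + X + (X + X))) + ((rec X. c.a.(X + X + (X + X))) + (rec X. c.a.(X + X + (X + X))))) | --a--▸ p2
  p2 = (rec X. c.a.(X + X + (X + X))) + (rec X. c.a.(X + X + (X + X))) + ((rec X. c.a.(X + X + (X + X))) + (rec X. c.a.(X + X + (X + X)))) | --c--▸ p1
Q's transition system — 3 states:
  q0 = rec X. c.c.(X + X + (X + X)) | --c--▸ q1
  q1 = c.((rec X. c.c.(X + X + (X + X))) + (rec X. c.c.(X + X + (X + X))) + ((rec X. c.c.(X + X + (X + X))) + (rec X. c.c.(X + X + (X + X))))) | --c--▸ q2
  q2 = (rec X. c.c.(X + X + (X + X))) + (rec X. c.c.(X + X + (X + X))) + ((rec X. c.c.(X + X + (X + X))) + (rec X. c.c.(X + X + (X + X)))) | --c--▸ q1
Trace ⟨ca⟩ through P, begin at {p0}:
  [1] c ⇒ {p1}
  [2] a ⇒ {p2}
  — P admits the full trace.
Trace ⟨ca⟩ through Q, begin at {q0}:
  [1] c ⇒ {q1}
  [2] a ⇒ no successor for Q

ca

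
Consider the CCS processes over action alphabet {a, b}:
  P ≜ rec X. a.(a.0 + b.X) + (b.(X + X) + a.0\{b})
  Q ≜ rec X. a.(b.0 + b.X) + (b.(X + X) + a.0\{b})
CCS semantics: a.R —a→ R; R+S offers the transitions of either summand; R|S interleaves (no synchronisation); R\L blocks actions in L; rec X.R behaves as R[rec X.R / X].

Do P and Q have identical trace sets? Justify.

LTS(P): 5 reachable states
  m0 = rec X. a.(a.0 + b.X) + (b.(X + X) + a.0\{b}) ⊢ -a-> m1, -a-> m2, -b-> m3
  m1 = 0\{b} ⊢ deadlocked
  m2 = a.0 + b.(rec X. a.(a.0 + b.X) + (b.(X + X) + a.0\{b})) ⊢ -a-> m4, -b-> m0
  m3 = (rec X. a.(a.0 + b.X) + (b.(X + X) + a.0\{b})) + (rec X. a.(a.0 + b.X) + (b.(X + X) + a.0\{b})) ⊢ -a-> m1, -a-> m2, -b-> m3
  m4 = 0 ⊢ deadlocked
LTS(Q): 5 reachable states
  n0 = rec X. a.(b.0 + b.X) + (b.(X + X) + a.0\{b}) ⊢ -a-> n1, -a-> n2, -b-> n3
  n1 = 0\{b} ⊢ deadlocked
  n2 = b.0 + b.(rec X. a.(b.0 + b.X) + (b.(X + X) + a.0\{b})) ⊢ -b-> n0, -b-> n4
  n3 = (rec X. a.(b.0 + b.X) + (b.(X + X) + a.0\{b})) + (rec X. a.(b.0 + b.X) + (b.(X + X) + a.0\{b})) ⊢ -a-> n1, -a-> n2, -b-> n3
  n4 = 0 ⊢ deadlocked
Run σ = ⟨aa⟩ on P: start {m0}
  step 1 (a): {m1, m2}
  step 2 (a): {m4}
  P completes σ.
Run σ = ⟨aa⟩ on Q: start {n0}
  step 1 (a): {n1, n2}
  step 2 (a): ∅ (Q stuck)

NO — witness ⟨aa⟩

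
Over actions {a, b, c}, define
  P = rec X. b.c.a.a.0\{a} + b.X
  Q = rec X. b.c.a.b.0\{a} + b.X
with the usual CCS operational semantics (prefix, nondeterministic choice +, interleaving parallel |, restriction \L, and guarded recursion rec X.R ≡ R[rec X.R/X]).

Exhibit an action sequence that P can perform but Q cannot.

bcaa

P's transition system — 5 states:
  m0 = rec X. b.c.a.a.0\{a} + b.X has moves -b-> m0, -b-> m1
  m1 = c.a.a.0\{a} has moves -c-> m2
  m2 = a.a.0\{a} has moves -a-> m3
  m3 = a.0\{a} has moves -a-> m4
  m4 = 0\{a} has moves ·
Q's transition system — 5 states:
  n0 = rec X. b.c.a.b.0\{a} + b.X has moves -b-> n0, -b-> n1
  n1 = c.a.b.0\{a} has moves -c-> n2
  n2 = a.b.0\{a} has moves -a-> n3
  n3 = b.0\{a} has moves -b-> n4
  n4 = 0\{a} has moves ·
Run σ = ⟨bcaa⟩ on P: start {m0}
  step 1 (b): {m0, m1}
  step 2 (c): {m2}
  step 3 (a): {m3}
  step 4 (a): {m4}
  — P admits the full trace.
Run σ = ⟨bcaa⟩ on Q: start {n0}
  step 1 (b): {n0, n1}
  step 2 (c): {n2}
  step 3 (a): {n3}
  step 4 (a): ∅ (Q stuck)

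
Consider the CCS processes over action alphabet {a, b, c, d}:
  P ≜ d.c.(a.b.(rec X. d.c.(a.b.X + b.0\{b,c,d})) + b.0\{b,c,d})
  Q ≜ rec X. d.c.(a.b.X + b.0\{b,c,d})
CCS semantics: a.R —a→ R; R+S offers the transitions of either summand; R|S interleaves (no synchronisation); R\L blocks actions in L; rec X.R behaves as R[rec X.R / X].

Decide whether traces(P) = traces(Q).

traces(P) = traces(Q)

P's transition system — 6 states:
  p0 = d.c.(a.b.(rec X. d.c.(a.b.X + b.0\{b,c,d})) + b.0\{b,c,d}) has moves =d=> p1
  p1 = c.(a.b.(rec X. d.c.(a.b.X + b.0\{b,c,d})) + b.0\{b,c,d}) has moves =c=> p2
  p2 = a.b.(rec X. d.c.(a.b.X + b.0\{b,c,d})) + b.0\{b,c,d} has moves =a=> p3, =b=> p4
  p3 = b.(rec X. d.c.(a.b.X + b.0\{b,c,d})) has moves =b=> p5
  p4 = 0\{b,c,d} has moves ∅
  p5 = rec X. d.c.(a.b.X + b.0\{b,c,d}) has moves =d=> p1
Q's transition system — 5 states:
  q0 = rec X. d.c.(a.b.X + b.0\{b,c,d}) has moves =d=> q1
  q1 = c.(a.b.(rec X. d.c.(a.b.X + b.0\{b,c,d})) + b.0\{b,c,d}) has moves =c=> q2
  q2 = a.b.(rec X. d.c.(a.b.X + b.0\{b,c,d})) + b.0\{b,c,d} has moves =a=> q3, =b=> q4
  q3 = b.(rec X. d.c.(a.b.X + b.0\{b,c,d})) has moves =b=> q0
  q4 = 0\{b,c,d} has moves ∅
Partition-refinement fixed point:
  B0 = {p0, p5, q0}
  B1 = {p1, q1}
  B2 = {p2, q2}
  B3 = {p4, q4}
  B4 = {p3, q3}
p0 ∈ B0, q0 ∈ B0 → same block
Bisimilar ⇒ trace-equivalent.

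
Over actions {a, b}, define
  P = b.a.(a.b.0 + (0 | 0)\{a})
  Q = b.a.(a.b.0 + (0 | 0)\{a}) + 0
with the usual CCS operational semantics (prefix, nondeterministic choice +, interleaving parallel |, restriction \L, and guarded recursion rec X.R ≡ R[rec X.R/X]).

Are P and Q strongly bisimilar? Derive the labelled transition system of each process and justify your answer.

Reachable graph of P (5 states):
  s0 = b.a.(a.b.0 + (0 | 0)\{a}) ⊢ --b--▸ s1
  s1 = a.(a.b.0 + (0 | 0)\{a}) ⊢ --a--▸ s2
  s2 = a.b.0 + (0 | 0)\{a} ⊢ --a--▸ s3
  s3 = b.0 ⊢ --b--▸ s4
  s4 = 0 ⊢ stopped
Reachable graph of Q (5 states):
  t0 = b.a.(a.b.0 + (0 | 0)\{a}) + 0 ⊢ --b--▸ t1
  t1 = a.(a.b.0 + (0 | 0)\{a}) ⊢ --a--▸ t2
  t2 = a.b.0 + (0 | 0)\{a} ⊢ --a--▸ t3
  t3 = b.0 ⊢ --b--▸ t4
  t4 = 0 ⊢ stopped
Bisimilarity quotient blocks:
  B0 = {s0, t0}
  B1 = {s1, t1}
  B2 = {s2, t2}
  B3 = {s3, t3}
  B4 = {s4, t4}
s0 ∈ B0, t0 ∈ B0 → same block

P ~ Q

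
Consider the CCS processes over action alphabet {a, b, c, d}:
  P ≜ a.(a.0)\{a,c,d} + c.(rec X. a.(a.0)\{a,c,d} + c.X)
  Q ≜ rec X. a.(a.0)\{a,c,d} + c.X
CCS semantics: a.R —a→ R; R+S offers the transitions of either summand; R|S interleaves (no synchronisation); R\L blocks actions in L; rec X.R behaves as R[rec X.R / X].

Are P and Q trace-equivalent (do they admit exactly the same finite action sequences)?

traces(P) = traces(Q)

LTS(P): 3 reachable states
  m0 = a.(a.0)\{a,c,d} + c.(rec X. a.(a.0)\{a,c,d} + c.X) has moves --a--▸ m1, --c--▸ m2
  m1 = (a.0)\{a,c,d} has moves stopped
  m2 = rec X. a.(a.0)\{a,c,d} + c.X has moves --a--▸ m1, --c--▸ m2
LTS(Q): 2 reachable states
  n0 = rec X. a.(a.0)\{a,c,d} + c.X has moves --a--▸ n1, --c--▸ n0
  n1 = (a.0)\{a,c,d} has moves stopped
Bisimilarity quotient blocks:
  B0 = {m0, m2, n0}
  B1 = {m1, n1}
m0 ∈ B0, n0 ∈ B0 → same block
Bisimilar ⇒ trace-equivalent.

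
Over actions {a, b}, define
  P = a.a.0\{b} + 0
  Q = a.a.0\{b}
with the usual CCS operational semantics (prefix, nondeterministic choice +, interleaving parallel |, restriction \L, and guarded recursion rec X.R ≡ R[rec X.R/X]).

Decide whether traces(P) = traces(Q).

YES

P's transition system — 3 states:
  u0 = a.a.0\{b} + 0 :: -a-> u1
  u1 = a.0\{b} :: -a-> u2
  u2 = 0\{b} :: ·
Q's transition system — 3 states:
  v0 = a.a.0\{b} :: -a-> v1
  v1 = a.0\{b} :: -a-> v2
  v2 = 0\{b} :: ·
Bisimilarity quotient blocks:
  B0 = {u0, v0}
  B1 = {u1, v1}
  B2 = {u2, v2}
u0 ∈ B0, v0 ∈ B0 → same block
Bisimilar ⇒ trace-equivalent.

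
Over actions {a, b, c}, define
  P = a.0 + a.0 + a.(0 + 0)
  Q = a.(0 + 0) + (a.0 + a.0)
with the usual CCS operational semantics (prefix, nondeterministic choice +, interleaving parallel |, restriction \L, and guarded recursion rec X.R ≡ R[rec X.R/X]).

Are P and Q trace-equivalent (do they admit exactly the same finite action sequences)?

YES

LTS(P): 3 reachable states
  u0 = a.0 + a.0 + a.(0 + 0) | --a--▸ u1, --a--▸ u2
  u1 = 0 | ·
  u2 = 0 + 0 | ·
LTS(Q): 3 reachable states
  v0 = a.(0 + 0) + (a.0 + a.0) | --a--▸ v1, --a--▸ v2
  v1 = 0 | ·
  v2 = 0 + 0 | ·
Bisimilarity quotient blocks:
  B0 = {u0, v0}
  B1 = {u1, u2, v1, v2}
u0 ∈ B0, v0 ∈ B0 → same block
Bisimilar ⇒ trace-equivalent.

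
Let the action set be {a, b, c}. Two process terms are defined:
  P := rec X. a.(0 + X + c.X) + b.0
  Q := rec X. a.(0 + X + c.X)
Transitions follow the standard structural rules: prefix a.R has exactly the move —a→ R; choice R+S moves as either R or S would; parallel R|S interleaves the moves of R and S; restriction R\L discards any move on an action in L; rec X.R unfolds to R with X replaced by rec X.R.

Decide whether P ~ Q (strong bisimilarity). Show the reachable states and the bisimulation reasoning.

P's transition system — 3 states:
  u0 = rec X. a.(0 + X + c.X) + b.0 has moves ··a··> u1, ··b··> u2
  u1 = 0 + (rec X. a.(0 + X + c.X) + b.0) + c.(rec X. a.(0 + X + c.X) + b.0) has moves ··a··> u1, ··b··> u2, ··c··> u0
  u2 = 0 has moves (no moves)
Q's transition system — 2 states:
  v0 = rec X. a.(0 + X + c.X) has moves ··a··> v1
  v1 = 0 + (rec X. a.(0 + X + c.X)) + c.(rec X. a.(0 + X + c.X)) has moves ··a··> v1, ··c··> v0
Bisimilarity quotient blocks:
  B0 = {u0}
  B1 = {u1}
  B2 = {u2}
  B3 = {v0}
  B4 = {v1}
u0 ∈ B0, v0 ∈ B3 → different blocks

P ≁ Q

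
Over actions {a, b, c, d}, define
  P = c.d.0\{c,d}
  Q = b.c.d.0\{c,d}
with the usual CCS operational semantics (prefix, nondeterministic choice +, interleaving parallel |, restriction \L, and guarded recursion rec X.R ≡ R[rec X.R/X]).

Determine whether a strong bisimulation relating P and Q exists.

Reachable graph of P (3 states):
  u0 = c.d.0\{c,d} | ··c··> u1
  u1 = d.0\{c,d} | ··d··> u2
  u2 = 0\{c,d} | stopped
Reachable graph of Q (4 states):
  v0 = b.c.d.0\{c,d} | ··b··> v1
  v1 = c.d.0\{c,d} | ··c··> v2
  v2 = d.0\{c,d} | ··d··> v3
  v3 = 0\{c,d} | stopped
Partition-refinement fixed point:
  B0 = {u0, v1}
  B1 = {u1, v2}
  B2 = {u2, v3}
  B3 = {v0}
u0 ∈ B0, v0 ∈ B3 → different blocks

not bisimilar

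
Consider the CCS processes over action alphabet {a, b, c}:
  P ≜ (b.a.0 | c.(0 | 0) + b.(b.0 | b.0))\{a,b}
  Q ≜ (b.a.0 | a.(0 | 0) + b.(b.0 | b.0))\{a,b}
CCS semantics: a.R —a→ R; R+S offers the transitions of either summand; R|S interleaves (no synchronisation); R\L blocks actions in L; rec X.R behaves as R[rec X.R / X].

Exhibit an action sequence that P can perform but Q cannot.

P's transition system — 2 states:
  u0 = (b.a.0 | c.(0 | 0) + b.(b.0 | b.0))\{a,b} has moves -c-> u1
  u1 = (b.a.0 | (0 | 0))\{a,b} has moves ∅
Q's transition system — 1 states:
  v0 = (b.a.0 | a.(0 | 0) + b.(b.0 | b.0))\{a,b} has moves ∅
Trace ⟨c⟩ through P, begin at {u0}:
  after c @ step 1: {u1}
  ✓ P
Trace ⟨c⟩ through Q, begin at {v0}:
  after c @ step 1: ∅  — Q cannot continue

c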